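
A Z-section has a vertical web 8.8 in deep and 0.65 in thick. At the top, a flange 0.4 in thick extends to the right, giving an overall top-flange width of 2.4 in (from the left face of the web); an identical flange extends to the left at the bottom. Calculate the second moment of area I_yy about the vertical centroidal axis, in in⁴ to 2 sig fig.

I_yy ≈ 2.6 in⁴

Decompose the section into non-overlapping parts with the origin at the bottom-left of its bounding rectangle.
Web: 0.65 × 8.8, A = 5.72 in², x = 2.075 in, Ī = 0.2014 in⁴.
Top flange (beyond web): 1.75 × 0.4, A = 0.7 in², x = 3.275 in, Ī = 0.1786 in⁴.
Bottom flange (beyond web): 1.75 × 0.4, A = 0.7 in², x = 0.875 in, Ī = 0.1786 in⁴.
Centroid: x̄ = ΣA·x / ΣA = 2.075 in.
Transfer each piece to the vertical centroidal axis using Ī + A·d² with d = x − 2.075:
  web: d = 0 in → contributes +0.2014 in⁴
  top flange (beyond web): d = 1.2 in → contributes +1.187 in⁴
  bottom flange (beyond web): d = -1.2 in → contributes +1.187 in⁴
Total I = 2.575 in⁴.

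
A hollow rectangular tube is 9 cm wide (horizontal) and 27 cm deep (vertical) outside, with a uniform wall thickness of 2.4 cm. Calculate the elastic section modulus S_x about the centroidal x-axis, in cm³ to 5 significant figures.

S_x ≈ 809.84 cm³

Decompose the section into non-overlapping parts with the origin at the bottom-left of its bounding rectangle.
Outer rectangle: 9 × 27, A = 243 cm², y = 13.5 cm, Ī = 14762.25 cm⁴.
Inner void (subtracted): 4.2 × 22.2, A = 93.24 cm², y = 13.5 cm, Ī = 3829.367 cm⁴.
By symmetry the centroid is at mid-height, ȳ = 13.5 cm.
All pieces are centred on the centroidal x-axis, so I = ΣĪ (holes subtracted) = 10932.88 cm⁴.
Extreme fibre distance c = 13.5 cm; S = I/c = 809.8432 cm³.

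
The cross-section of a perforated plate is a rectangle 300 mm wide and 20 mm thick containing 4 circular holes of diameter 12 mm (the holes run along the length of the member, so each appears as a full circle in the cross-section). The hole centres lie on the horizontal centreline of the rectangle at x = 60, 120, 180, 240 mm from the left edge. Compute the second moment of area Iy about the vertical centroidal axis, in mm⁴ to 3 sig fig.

Decompose the section into non-overlapping parts with the origin at the bottom-left of its bounding rectangle.
Plate: 300 × 20, A = 6 000 mm², x = 150 mm, Ī = 45 000 000 mm⁴.
Hole 1 (subtracted): ⌀12, A = 113.1 mm², x = 60 mm, Ī = 1017.9 mm⁴.
Hole 2 (subtracted): ⌀12, A = 113.1 mm², x = 120 mm, Ī = 1017.9 mm⁴.
Hole 3 (subtracted): ⌀12, A = 113.1 mm², x = 180 mm, Ī = 1017.9 mm⁴.
Hole 4 (subtracted): ⌀12, A = 113.1 mm², x = 240 mm, Ī = 1017.9 mm⁴.
By symmetry the centroid is at mid-width, x̄ = 150 mm.
Transfer each piece to the vertical centroidal axis using Ī + A·d² with d = x − 150:
  plate: d = 0 mm → contributes +45 000 000 mm⁴
  hole 1: d = -90 mm → contributes −917 106 mm⁴
  hole 2: d = -30 mm → contributes −102 805 mm⁴
  hole 3: d = 30 mm → contributes −102 805 mm⁴
  hole 4: d = 90 mm → contributes −917 106 mm⁴
Total I = 42 960 176 mm⁴.

Iy ≈ 4.30 × 10⁷ mm⁴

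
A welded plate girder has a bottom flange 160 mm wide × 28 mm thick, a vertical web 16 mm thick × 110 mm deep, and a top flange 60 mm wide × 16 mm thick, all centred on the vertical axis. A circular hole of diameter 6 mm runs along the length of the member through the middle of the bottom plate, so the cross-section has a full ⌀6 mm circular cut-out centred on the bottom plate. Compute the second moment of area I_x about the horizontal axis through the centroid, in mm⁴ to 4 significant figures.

I_x ≈ 1.861 × 10⁷ mm⁴

Break the section into simple shapes (no overlaps), measuring from the bottom-left corner of the bounding box.
Bottom plate: 160 × 28, A = 4 480 mm², y = 14 mm, Ī = 292 693 mm⁴.
Web plate: 16 × 110, A = 1 760 mm², y = 83 mm, Ī = 1 774 667 mm⁴.
Top plate: 60 × 16, A = 960 mm², y = 146 mm, Ī = 20 480 mm⁴.
Hole (subtracted): ⌀6, A = 28.2743 mm², y = 14 mm, Ī = 63.6173 mm⁴.
Centroid: ȳ = ΣA·y / ΣA = 48.6026 mm.
Transfer each piece to the horizontal axis through the centroid using Ī + A·d² with d = y − 48.6026:
  bottom plate: d = -34.6026 mm → contributes +5 656 761 mm⁴
  web plate: d = 34.3974 mm → contributes +3 857 071 mm⁴
  top plate: d = 97.3974 mm → contributes +9 127 293 mm⁴
  hole: d = -34.6026 mm → contributes −33917.5 mm⁴
Total I = 18 607 207 mm⁴.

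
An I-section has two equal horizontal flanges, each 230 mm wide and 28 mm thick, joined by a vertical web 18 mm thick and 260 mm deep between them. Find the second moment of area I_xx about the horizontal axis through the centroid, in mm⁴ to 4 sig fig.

I_xx ≈ 2.943 × 10⁸ mm⁴

Treat the section as a set of non-overlapping primitives; coordinates are from the bounding-box lower-left.
Bottom flange: 230 × 28, A = 6 440 mm², y = 14 mm, Ī = 420 747 mm⁴.
Web: 18 × 260, A = 4 680 mm², y = 158 mm, Ī = 26 364 000 mm⁴.
Top flange: 230 × 28, A = 6 440 mm², y = 302 mm, Ī = 420 747 mm⁴.
By symmetry the centroid is at mid-height, ȳ = 158 mm.
Transfer each piece to the horizontal axis through the centroid using Ī + A·d² with d = y − 158:
  bottom flange: d = -144 mm → contributes +133 960 587 mm⁴
  web: d = 0 mm → contributes +26 364 000 mm⁴
  top flange: d = 144 mm → contributes +133 960 587 mm⁴
Total I = 294 285 173 mm⁴.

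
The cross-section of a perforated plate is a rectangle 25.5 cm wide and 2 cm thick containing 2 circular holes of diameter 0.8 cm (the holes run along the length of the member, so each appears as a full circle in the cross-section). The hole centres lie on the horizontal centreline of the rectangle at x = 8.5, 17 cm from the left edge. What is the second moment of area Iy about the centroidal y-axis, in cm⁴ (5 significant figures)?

Decompose the section into non-overlapping parts with the origin at the bottom-left of its bounding rectangle.
Plate: 25.5 × 2, A = 51 cm², x = 12.75 cm, Ī = 2763.563 cm⁴.
Hole 1 (subtracted): ⌀0.8, A = 0.5026548 cm², x = 8.5 cm, Ī = 0.02010619 cm⁴.
Hole 2 (subtracted): ⌀0.8, A = 0.5026548 cm², x = 17 cm, Ī = 0.02010619 cm⁴.
By symmetry the centroid is at mid-width, x̄ = 12.75 cm.
Transfer each piece to the centroidal y-axis using Ī + A·d² with d = x − 12.75:
  plate: d = 0 cm → contributes +2763.563 cm⁴
  hole 1: d = -4.25 cm → contributes −9.099309 cm⁴
  hole 2: d = 4.25 cm → contributes −9.099309 cm⁴
Total I = 2745.364 cm⁴.

Iy ≈ 2745.4 cm⁴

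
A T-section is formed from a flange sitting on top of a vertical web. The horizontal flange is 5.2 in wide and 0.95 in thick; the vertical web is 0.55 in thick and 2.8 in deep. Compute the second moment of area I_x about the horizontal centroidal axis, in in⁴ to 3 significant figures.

Split into non-overlapping primitives; take the origin at the lower-left of the bounding box.
Flange: 5.2 × 0.95, A = 4.94 in², y = 3.275 in, Ī = 0.37153 in⁴.
Web: 0.55 × 2.8, A = 1.54 in², y = 1.4 in, Ī = 1.0061 in⁴.
Centroid: ȳ = ΣA·y / ΣA = 2.8294 in.
Transfer each piece to the horizontal centroidal axis using Ī + A·d² with d = y − 2.8294:
  flange: d = 0.4456 in → contributes +1.3524 in⁴
  web: d = -1.4294 in → contributes +4.1526 in⁴
Total I = 5.505 in⁴.

I_x ≈ 5.51 in⁴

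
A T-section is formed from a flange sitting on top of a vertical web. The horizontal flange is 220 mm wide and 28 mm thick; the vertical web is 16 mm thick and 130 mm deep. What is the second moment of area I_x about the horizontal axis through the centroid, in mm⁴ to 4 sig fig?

I_x ≈ 1.304 × 10⁷ mm⁴

Treat the section as a set of non-overlapping primitives; coordinates are from the bounding-box lower-left.
Flange: 220 × 28, A = 6 160 mm², y = 144 mm, Ī = 402 453 mm⁴.
Web: 16 × 130, A = 2 080 mm², y = 65 mm, Ī = 2 929 333 mm⁴.
Centroid: ȳ = ΣA·y / ΣA = 124.058 mm.
Transfer each piece to the horizontal axis through the centroid using Ī + A·d² with d = y − 124.058:
  flange: d = 19.9417 mm → contributes +2 852 121 mm⁴
  web: d = -59.0583 mm → contributes +10 184 118 mm⁴
Total I = 13 036 239 mm⁴.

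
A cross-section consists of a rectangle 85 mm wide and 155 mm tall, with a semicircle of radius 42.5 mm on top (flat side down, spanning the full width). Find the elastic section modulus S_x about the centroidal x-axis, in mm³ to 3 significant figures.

Break the section into simple shapes (no overlaps), measuring from the bottom-left corner of the bounding box.
Rectangular body: 85 × 155, A = 13 175 mm², y = 77.5 mm, Ī = 26 377 448 mm⁴.
Semicircular cap: semicircle r = 42.5, A = 2837.3 mm², y = 173.04 mm, Ī = 358 086 mm⁴.
Centroid: ȳ = ΣA·y / ΣA = 94.429 mm.
Transfer each piece to the centroidal x-axis using Ī + A·d² with d = y − 94.429:
  rectangular body: d = -16.929 mm → contributes +30 153 080 mm⁴
  semicircular cap: d = 78.609 mm → contributes +17 890 532 mm⁴
Total I = 48 043 612 mm⁴.
Extreme fibre distance c = 103.07 mm; S = I/c = 466 119 mm³.

S_x ≈ 4.66 × 10⁵ mm³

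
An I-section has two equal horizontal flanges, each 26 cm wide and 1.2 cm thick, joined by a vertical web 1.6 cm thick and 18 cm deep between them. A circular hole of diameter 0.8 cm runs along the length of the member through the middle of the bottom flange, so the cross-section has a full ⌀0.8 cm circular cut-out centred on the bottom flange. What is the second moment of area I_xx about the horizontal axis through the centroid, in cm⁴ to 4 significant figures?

I_xx ≈ 6489 cm⁴

Break the section into simple shapes (no overlaps), measuring from the bottom-left corner of the bounding box.
Bottom flange: 26 × 1.2, A = 31.2 cm², y = 0.6 cm, Ī = 3.744 cm⁴.
Web: 1.6 × 18, A = 28.8 cm², y = 10.2 cm, Ī = 777.6 cm⁴.
Top flange: 26 × 1.2, A = 31.2 cm², y = 19.8 cm, Ī = 3.744 cm⁴.
Hole (subtracted): ⌀0.8, A = 0.502655 cm², y = 0.6 cm, Ī = 0.0201062 cm⁴.
Centroid: ȳ = ΣA·y / ΣA = 10.2532 cm.
Transfer each piece to the horizontal axis through the centroid using Ī + A·d² with d = y − 10.2532:
  bottom flange: d = -9.6532 cm → contributes +2911.1 cm⁴
  web: d = -0.0532043 cm → contributes +777.682 cm⁴
  top flange: d = 9.5468 cm → contributes +2847.35 cm⁴
  hole: d = -9.6532 cm → contributes −46.8597 cm⁴
Total I = 6489.27 cm⁴.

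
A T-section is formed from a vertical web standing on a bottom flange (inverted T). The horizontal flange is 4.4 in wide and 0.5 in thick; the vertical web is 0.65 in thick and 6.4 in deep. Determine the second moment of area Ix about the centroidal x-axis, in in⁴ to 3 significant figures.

Ix ≈ 31.4 in⁴

Split into non-overlapping primitives; take the origin at the lower-left of the bounding box.
Flange: 4.4 × 0.5, A = 2.2 in², y = 0.25 in, Ī = 0.045833 in⁴.
Web: 0.65 × 6.4, A = 4.16 in², y = 3.7 in, Ī = 14.199 in⁴.
Centroid: ȳ = ΣA·y / ΣA = 2.5066 in.
Transfer each piece to the centroidal x-axis using Ī + A·d² with d = y − 2.5066:
  flange: d = -2.2566 in → contributes +11.249 in⁴
  web: d = 1.1934 in → contributes +20.124 in⁴
Total I = 31.373 in⁴.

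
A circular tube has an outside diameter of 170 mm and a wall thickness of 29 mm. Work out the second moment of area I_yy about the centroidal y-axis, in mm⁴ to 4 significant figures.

I_yy ≈ 3.327 × 10⁷ mm⁴

Decompose the section into non-overlapping parts with the origin at the bottom-left of its bounding rectangle.
Outer circle: ⌀170, A = 22 698 mm², x = 85 mm, Ī = 40 998 275 mm⁴.
Bore (subtracted): ⌀112, A = 9852.03 mm², x = 85 mm, Ī = 7 723 995 mm⁴.
By symmetry the centroid is at mid-width, x̄ = 85 mm.
All pieces are centred on the centroidal y-axis, so I = ΣĪ (holes subtracted) = 33 274 280 mm⁴.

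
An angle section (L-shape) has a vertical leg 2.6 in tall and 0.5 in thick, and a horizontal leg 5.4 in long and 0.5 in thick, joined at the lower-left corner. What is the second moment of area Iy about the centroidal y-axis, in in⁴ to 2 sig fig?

Break the section into simple shapes (no overlaps), measuring from the bottom-left corner of the bounding box.
Vertical leg: 0.5 × 2.6, A = 1.3 in², x = 0.25 in, Ī = 0.02708 in⁴.
Horizontal leg (remainder): 4.9 × 0.5, A = 2.45 in², x = 2.95 in, Ī = 4.902 in⁴.
Centroid: x̄ = ΣA·x / ΣA = 2.014 in.
Transfer each piece to the centroidal y-axis using Ī + A·d² with d = x − 2.014:
  vertical leg: d = -1.764 in → contributes +4.072 in⁴
  horizontal leg (remainder): d = 0.936 in → contributes +7.048 in⁴
Total I = 11.12 in⁴.

Iy ≈ 11 in⁴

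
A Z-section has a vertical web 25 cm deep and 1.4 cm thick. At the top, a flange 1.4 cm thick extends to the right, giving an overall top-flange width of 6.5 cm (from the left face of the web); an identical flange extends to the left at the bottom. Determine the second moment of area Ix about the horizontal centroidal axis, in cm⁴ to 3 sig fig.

Ix ≈ 3810 cm⁴

Decompose the section into non-overlapping parts with the origin at the bottom-left of its bounding rectangle.
Web: 1.4 × 25, A = 35 cm², y = 12.5 cm, Ī = 1822.9 cm⁴.
Top flange (beyond web): 5.1 × 1.4, A = 7.14 cm², y = 24.3 cm, Ī = 1.1662 cm⁴.
Bottom flange (beyond web): 5.1 × 1.4, A = 7.14 cm², y = 0.7 cm, Ī = 1.1662 cm⁴.
Centroid: ȳ = ΣA·y / ΣA = 12.5 cm.
Transfer each piece to the horizontal centroidal axis using Ī + A·d² with d = y − 12.5:
  web: d = 0 cm → contributes +1822.9 cm⁴
  top flange (beyond web): d = 11.8 cm → contributes +995.34 cm⁴
  bottom flange (beyond web): d = -11.8 cm → contributes +995.34 cm⁴
Total I = 3813.6 cm⁴.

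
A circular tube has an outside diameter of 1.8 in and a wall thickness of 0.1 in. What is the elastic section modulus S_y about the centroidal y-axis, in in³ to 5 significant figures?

S_y ≈ 0.21511 in³

Treat the section as a set of non-overlapping primitives; coordinates are from the bounding-box lower-left.
Outer circle: ⌀1.8, A = 2.54469 in², x = 0.9 in, Ī = 0.5152997 in⁴.
Bore (subtracted): ⌀1.6, A = 2.010619 in², x = 0.9 in, Ī = 0.3216991 in⁴.
By symmetry the centroid is at mid-width, x̄ = 0.9 in.
All pieces are centred on the centroidal y-axis, so I = ΣĪ (holes subtracted) = 0.1936006 in⁴.
Extreme fibre distance c = 0.9 in; S = I/c = 0.2151118 in³.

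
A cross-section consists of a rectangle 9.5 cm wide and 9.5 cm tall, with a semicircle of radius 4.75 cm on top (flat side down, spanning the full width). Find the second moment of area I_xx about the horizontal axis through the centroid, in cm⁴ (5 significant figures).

I_xx ≈ 1899.6 cm⁴

Treat the section as a set of non-overlapping primitives; coordinates are from the bounding-box lower-left.
Rectangular body: 9.5 × 9.5, A = 90.25 cm², y = 4.75 cm, Ī = 678.7552 cm⁴.
Semicircular cap: semicircle r = 4.75, A = 35.44109 cm², y = 11.51596 cm, Ī = 55.87358 cm⁴.
Centroid: ȳ = ΣA·y / ΣA = 6.657797 cm.
Transfer each piece to the horizontal axis through the centroid using Ī + A·d² with d = y − 6.657797:
  rectangular body: d = -1.907797 cm → contributes +1007.237 cm⁴
  semicircular cap: d = 4.858165 cm → contributes +892.3462 cm⁴
Total I = 1899.583 cm⁴.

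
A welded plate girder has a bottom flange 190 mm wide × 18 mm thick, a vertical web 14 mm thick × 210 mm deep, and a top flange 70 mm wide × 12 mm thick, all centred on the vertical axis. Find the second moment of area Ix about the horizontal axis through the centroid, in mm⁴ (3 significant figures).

Ix ≈ 5.35 × 10⁷ mm⁴

Split into non-overlapping primitives; take the origin at the lower-left of the bounding box.
Bottom plate: 190 × 18, A = 3 420 mm², y = 9 mm, Ī = 92 340 mm⁴.
Web plate: 14 × 210, A = 2 940 mm², y = 123 mm, Ī = 10 804 500 mm⁴.
Top plate: 70 × 12, A = 840 mm², y = 234 mm, Ī = 10 080 mm⁴.
Centroid: ȳ = ΣA·y / ΣA = 81.8 mm.
Transfer each piece to the horizontal axis through the centroid using Ī + A·d² with d = y − 81.8:
  bottom plate: d = -72.8 mm → contributes +18 217 793 mm⁴
  web plate: d = 41.2 mm → contributes +15 794 974 mm⁴
  top plate: d = 152.2 mm → contributes +19 468 546 mm⁴
Total I = 53 481 312 mm⁴.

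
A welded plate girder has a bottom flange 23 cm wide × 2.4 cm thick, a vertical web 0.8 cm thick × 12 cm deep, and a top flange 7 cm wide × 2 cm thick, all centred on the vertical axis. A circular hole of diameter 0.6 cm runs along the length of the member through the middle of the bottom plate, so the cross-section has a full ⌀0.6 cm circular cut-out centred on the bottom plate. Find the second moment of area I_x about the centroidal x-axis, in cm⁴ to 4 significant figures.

I_x ≈ 2553 cm⁴

Decompose the section into non-overlapping parts with the origin at the bottom-left of its bounding rectangle.
Bottom plate: 23 × 2.4, A = 55.2 cm², y = 1.2 cm, Ī = 26.496 cm⁴.
Web plate: 0.8 × 12, A = 9.6 cm², y = 8.4 cm, Ī = 115.2 cm⁴.
Top plate: 7 × 2, A = 14 cm², y = 15.4 cm, Ī = 4.66667 cm⁴.
Hole (subtracted): ⌀0.6, A = 0.282743 cm², y = 1.2 cm, Ī = 0.00636173 cm⁴.
Centroid: ȳ = ΣA·y / ΣA = 4.61224 cm.
Transfer each piece to the centroidal x-axis using Ī + A·d² with d = y − 4.61224:
  bottom plate: d = -3.41224 cm → contributes +669.212 cm⁴
  web plate: d = 3.78776 cm → contributes +252.932 cm⁴
  top plate: d = 10.7878 cm → contributes +1633.93 cm⁴
  hole: d = -3.41224 cm → contributes −3.29846 cm⁴
Total I = 2552.77 cm⁴.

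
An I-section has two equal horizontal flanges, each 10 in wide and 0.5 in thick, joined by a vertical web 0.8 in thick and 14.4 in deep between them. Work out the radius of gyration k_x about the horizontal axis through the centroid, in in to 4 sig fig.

Split into non-overlapping primitives; take the origin at the lower-left of the bounding box.
Bottom flange: 10 × 0.5, A = 5 in², y = 0.25 in, Ī = 0.104167 in⁴.
Web: 0.8 × 14.4, A = 11.52 in², y = 7.7 in, Ī = 199.066 in⁴.
Top flange: 10 × 0.5, A = 5 in², y = 15.15 in, Ī = 0.104167 in⁴.
By symmetry the centroid is at mid-height, ȳ = 7.7 in.
Transfer each piece to the horizontal axis through the centroid using Ī + A·d² with d = y − 7.7:
  bottom flange: d = -7.45 in → contributes +277.617 in⁴
  web: d = 0 in → contributes +199.066 in⁴
  top flange: d = 7.45 in → contributes +277.617 in⁴
Total I = 754.299 in⁴.
Radius of gyration: k = √(I/A) = √(754.299 / 21.52) = 5.92039 in.

k_x ≈ 5.920 in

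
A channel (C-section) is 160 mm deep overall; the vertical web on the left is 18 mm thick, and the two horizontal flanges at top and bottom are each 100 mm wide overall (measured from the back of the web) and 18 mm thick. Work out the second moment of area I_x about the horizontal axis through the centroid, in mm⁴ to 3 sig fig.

I_x ≈ 2.11 × 10⁷ mm⁴

Treat the section as a set of non-overlapping primitives; coordinates are from the bounding-box lower-left.
Web: 18 × 160, A = 2 880 mm², y = 80 mm, Ī = 6 144 000 mm⁴.
Top flange (beyond web): 82 × 18, A = 1 476 mm², y = 151 mm, Ī = 39 852 mm⁴.
Bottom flange (beyond web): 82 × 18, A = 1 476 mm², y = 9 mm, Ī = 39 852 mm⁴.
By symmetry the centroid is at mid-height, ȳ = 80 mm.
Transfer each piece to the horizontal axis through the centroid using Ī + A·d² with d = y − 80:
  web: d = 0 mm → contributes +6 144 000 mm⁴
  top flange (beyond web): d = 71 mm → contributes +7 480 368 mm⁴
  bottom flange (beyond web): d = -71 mm → contributes +7 480 368 mm⁴
Total I = 21 104 736 mm⁴.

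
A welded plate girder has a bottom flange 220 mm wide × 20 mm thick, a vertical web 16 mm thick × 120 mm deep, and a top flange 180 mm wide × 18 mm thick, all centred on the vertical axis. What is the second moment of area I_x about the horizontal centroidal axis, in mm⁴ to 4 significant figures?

I_x ≈ 3.878 × 10⁷ mm⁴

Break the section into simple shapes (no overlaps), measuring from the bottom-left corner of the bounding box.
Bottom plate: 220 × 20, A = 4 400 mm², y = 10 mm, Ī = 146 667 mm⁴.
Web plate: 16 × 120, A = 1 920 mm², y = 80 mm, Ī = 2 304 000 mm⁴.
Top plate: 180 × 18, A = 3 240 mm², y = 149 mm, Ī = 87 480 mm⁴.
Centroid: ȳ = ΣA·y / ΣA = 71.1674 mm.
Transfer each piece to the horizontal centroidal axis using Ī + A·d² with d = y − 71.1674:
  bottom plate: d = -61.1674 mm → contributes +16 609 031 mm⁴
  web plate: d = 8.83264 mm → contributes +2 453 790 mm⁴
  top plate: d = 77.8326 mm → contributes +19 715 138 mm⁴
Total I = 38 777 959 mm⁴.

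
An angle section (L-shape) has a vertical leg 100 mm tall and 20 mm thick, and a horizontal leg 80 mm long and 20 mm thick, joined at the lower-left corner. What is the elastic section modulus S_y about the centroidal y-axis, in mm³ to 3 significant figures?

Split into non-overlapping primitives; take the origin at the lower-left of the bounding box.
Vertical leg: 20 × 100, A = 2 000 mm², x = 10 mm, Ī = 66 667 mm⁴.
Horizontal leg (remainder): 60 × 20, A = 1 200 mm², x = 50 mm, Ī = 360 000 mm⁴.
Centroid: x̄ = ΣA·x / ΣA = 25 mm.
Transfer each piece to the centroidal y-axis using Ī + A·d² with d = x − 25:
  vertical leg: d = -15 mm → contributes +516 667 mm⁴
  horizontal leg (remainder): d = 25 mm → contributes +1 110 000 mm⁴
Total I = 1 626 667 mm⁴.
Extreme fibre distance c = 55 mm; S = I/c = 29 576 mm³.

S_y ≈ 2.96 × 10⁴ mm³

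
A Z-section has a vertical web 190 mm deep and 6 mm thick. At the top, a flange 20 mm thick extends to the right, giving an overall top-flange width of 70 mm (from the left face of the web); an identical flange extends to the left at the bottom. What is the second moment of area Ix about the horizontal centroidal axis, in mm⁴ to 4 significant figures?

Decompose the section into non-overlapping parts with the origin at the bottom-left of its bounding rectangle.
Web: 6 × 190, A = 1 140 mm², y = 95 mm, Ī = 3 429 500 mm⁴.
Top flange (beyond web): 64 × 20, A = 1 280 mm², y = 180 mm, Ī = 42666.7 mm⁴.
Bottom flange (beyond web): 64 × 20, A = 1 280 mm², y = 10 mm, Ī = 42666.7 mm⁴.
Centroid: ȳ = ΣA·y / ΣA = 95 mm.
Transfer each piece to the horizontal centroidal axis using Ī + A·d² with d = y − 95:
  web: d = 0 mm → contributes +3 429 500 mm⁴
  top flange (beyond web): d = 85 mm → contributes +9 290 667 mm⁴
  bottom flange (beyond web): d = -85 mm → contributes +9 290 667 mm⁴
Total I = 22 010 833 mm⁴.

Ix ≈ 2.201 × 10⁷ mm⁴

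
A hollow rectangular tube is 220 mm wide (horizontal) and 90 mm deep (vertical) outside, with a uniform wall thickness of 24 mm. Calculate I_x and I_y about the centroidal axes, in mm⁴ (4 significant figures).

I_x ≈ 1.230 × 10⁷ mm⁴, I_y ≈ 6.205 × 10⁷ mm⁴

Split into non-overlapping primitives; take the origin at the lower-left of the bounding box.
Outer rectangle: 220 × 90, A = 19 800 mm², y = 45 mm, Ī = 13 365 000 mm⁴.
Inner void (subtracted): 172 × 42, A = 7 224 mm², y = 45 mm, Ī = 1 061 928 mm⁴.
By symmetry the centroid is at mid-height, ȳ = 45 mm.
All pieces are centred on the centroidal x-axis, so I = ΣĪ (holes subtracted) = 12 303 072 mm⁴.
Repeating about the centroidal y-axis gives I_y = 62 050 432 mm⁴.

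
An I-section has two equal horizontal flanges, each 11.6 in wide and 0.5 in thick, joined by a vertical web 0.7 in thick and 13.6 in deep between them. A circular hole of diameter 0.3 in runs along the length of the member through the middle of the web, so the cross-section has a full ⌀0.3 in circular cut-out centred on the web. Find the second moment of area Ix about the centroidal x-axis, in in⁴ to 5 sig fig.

Break the section into simple shapes (no overlaps), measuring from the bottom-left corner of the bounding box.
Bottom flange: 11.6 × 0.5, A = 5.8 in², y = 0.25 in, Ī = 0.1208333 in⁴.
Web: 0.7 × 13.6, A = 9.52 in², y = 7.3 in, Ī = 146.7349 in⁴.
Top flange: 11.6 × 0.5, A = 5.8 in², y = 14.35 in, Ī = 0.1208333 in⁴.
Hole (subtracted): ⌀0.3, A = 0.07068583 in², y = 7.3 in, Ī = 0.0003976078 in⁴.
By symmetry the centroid is at mid-height, ȳ = 7.3 in.
Transfer each piece to the centroidal x-axis using Ī + A·d² with d = y − 7.3:
  bottom flange: d = -7.05 in → contributes +288.3953 in⁴
  web: d = 0 in → contributes +146.7349 in⁴
  top flange: d = 7.05 in → contributes +288.3953 in⁴
  hole: d = 0 in → contributes −0.0003976078 in⁴
Total I = 723.5252 in⁴.

Ix ≈ 723.53 in⁴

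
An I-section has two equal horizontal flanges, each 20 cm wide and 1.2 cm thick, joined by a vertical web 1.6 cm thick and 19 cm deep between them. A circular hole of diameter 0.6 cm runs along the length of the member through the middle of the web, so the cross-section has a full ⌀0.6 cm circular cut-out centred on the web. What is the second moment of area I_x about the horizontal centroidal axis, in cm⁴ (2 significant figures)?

I_x ≈ 5800 cm⁴

Treat the section as a set of non-overlapping primitives; coordinates are from the bounding-box lower-left.
Bottom flange: 20 × 1.2, A = 24 cm², y = 0.6 cm, Ī = 2.88 cm⁴.
Web: 1.6 × 19, A = 30.4 cm², y = 10.7 cm, Ī = 914.5 cm⁴.
Top flange: 20 × 1.2, A = 24 cm², y = 20.8 cm, Ī = 2.88 cm⁴.
Hole (subtracted): ⌀0.6, A = 0.2827 cm², y = 10.7 cm, Ī = 0.006362 cm⁴.
By symmetry the centroid is at mid-height, ȳ = 10.7 cm.
Transfer each piece to the horizontal centroidal axis using Ī + A·d² with d = y − 10.7:
  bottom flange: d = -10.1 cm → contributes +2 451 cm⁴
  web: d = 0 cm → contributes +914.5 cm⁴
  top flange: d = 10.1 cm → contributes +2 451 cm⁴
  hole: d = 0 cm → contributes −0.006362 cm⁴
Total I = 5 817 cm⁴.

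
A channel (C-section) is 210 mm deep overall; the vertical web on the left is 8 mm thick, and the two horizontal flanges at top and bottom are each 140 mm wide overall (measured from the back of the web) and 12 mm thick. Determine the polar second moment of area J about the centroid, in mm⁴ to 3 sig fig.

J ≈ 4.72 × 10⁷ mm⁴

Treat the section as a set of non-overlapping primitives; coordinates are from the bounding-box lower-left.
Web: 8 × 210, A = 1 680 mm², y = 105 mm, Ī = 6 174 000 mm⁴.
Top flange (beyond web): 132 × 12, A = 1 584 mm², y = 204 mm, Ī = 19 008 mm⁴.
Bottom flange (beyond web): 132 × 12, A = 1 584 mm², y = 6 mm, Ī = 19 008 mm⁴.
By symmetry the centroid is at mid-height, ȳ = 105 mm.
Transfer each piece to the centroidal x-axis using Ī + A·d² with d = y − 105:
  web: d = 0 mm → contributes +6 174 000 mm⁴
  top flange (beyond web): d = 99 mm → contributes +15 543 792 mm⁴
  bottom flange (beyond web): d = -99 mm → contributes +15 543 792 mm⁴
Total I = 37 261 584 mm⁴.
For the y-axis: x̄ = 49.743 mm.
Repeating about the centroidal y-axis gives I_y = 9 988 223 mm⁴.
Polar second moment: J = I_x + I_y = 47 249 807 mm⁴.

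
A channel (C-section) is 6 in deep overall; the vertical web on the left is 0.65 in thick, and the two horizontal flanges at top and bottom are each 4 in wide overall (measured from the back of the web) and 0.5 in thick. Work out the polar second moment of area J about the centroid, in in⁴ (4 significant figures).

J ≈ 47.58 in⁴

Decompose the section into non-overlapping parts with the origin at the bottom-left of its bounding rectangle.
Web: 0.65 × 6, A = 3.9 in², y = 3 in, Ī = 11.7 in⁴.
Top flange (beyond web): 3.35 × 0.5, A = 1.675 in², y = 5.75 in, Ī = 0.0348958 in⁴.
Bottom flange (beyond web): 3.35 × 0.5, A = 1.675 in², y = 0.25 in, Ī = 0.0348958 in⁴.
By symmetry the centroid is at mid-height, ȳ = 3 in.
Transfer each piece to the centroidal x-axis using Ī + A·d² with d = y − 3:
  web: d = 0 in → contributes +11.7 in⁴
  top flange (beyond web): d = 2.75 in → contributes +12.7021 in⁴
  bottom flange (beyond web): d = -2.75 in → contributes +12.7021 in⁴
Total I = 37.1042 in⁴.
For the y-axis: x̄ = 1.24914 in.
Repeating about the centroidal y-axis gives I_y = 10.4785 in⁴.
Polar second moment: J = I_x + I_y = 47.5827 in⁴.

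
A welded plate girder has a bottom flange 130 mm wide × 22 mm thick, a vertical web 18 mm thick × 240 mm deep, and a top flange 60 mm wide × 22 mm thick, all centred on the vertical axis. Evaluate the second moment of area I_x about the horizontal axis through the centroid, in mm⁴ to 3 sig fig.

I_x ≈ 8.78 × 10⁷ mm⁴

Split into non-overlapping primitives; take the origin at the lower-left of the bounding box.
Bottom plate: 130 × 22, A = 2 860 mm², y = 11 mm, Ī = 115 353 mm⁴.
Web plate: 18 × 240, A = 4 320 mm², y = 142 mm, Ī = 20 736 000 mm⁴.
Top plate: 60 × 22, A = 1 320 mm², y = 273 mm, Ī = 53 240 mm⁴.
Centroid: ȳ = ΣA·y / ΣA = 118.27 mm.
Transfer each piece to the horizontal axis through the centroid using Ī + A·d² with d = y − 118.27:
  bottom plate: d = -107.27 mm → contributes +33 022 426 mm⁴
  web plate: d = 23.734 mm → contributes +23 169 492 mm⁴
  top plate: d = 154.73 mm → contributes +31 657 534 mm⁴
Total I = 87 849 452 mm⁴.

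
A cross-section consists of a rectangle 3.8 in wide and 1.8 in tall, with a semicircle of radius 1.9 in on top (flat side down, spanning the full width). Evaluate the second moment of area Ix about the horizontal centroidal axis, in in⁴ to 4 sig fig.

Decompose the section into non-overlapping parts with the origin at the bottom-left of its bounding rectangle.
Rectangular body: 3.8 × 1.8, A = 6.84 in², y = 0.9 in, Ī = 1.8468 in⁴.
Semicircular cap: semicircle r = 1.9, A = 5.67057 in², y = 2.60639 in, Ī = 1.43036 in⁴.
Centroid: ȳ = ΣA·y / ΣA = 1.67344 in.
Transfer each piece to the horizontal centroidal axis using Ī + A·d² with d = y − 1.67344:
  rectangular body: d = -0.77344 in → contributes +5.93856 in⁴
  semicircular cap: d = 0.932945 in → contributes +6.36595 in⁴
Total I = 12.3045 in⁴.

Ix ≈ 12.30 in⁴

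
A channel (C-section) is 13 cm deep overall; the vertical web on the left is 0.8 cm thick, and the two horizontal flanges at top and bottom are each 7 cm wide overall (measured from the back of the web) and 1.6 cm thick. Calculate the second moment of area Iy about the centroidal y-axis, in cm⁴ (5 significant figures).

Decompose the section into non-overlapping parts with the origin at the bottom-left of its bounding rectangle.
Web: 0.8 × 13, A = 10.4 cm², x = 0.4 cm, Ī = 0.5546667 cm⁴.
Top flange (beyond web): 6.2 × 1.6, A = 9.92 cm², x = 3.9 cm, Ī = 31.77707 cm⁴.
Bottom flange (beyond web): 6.2 × 1.6, A = 9.92 cm², x = 3.9 cm, Ī = 31.77707 cm⁴.
Centroid: x̄ = ΣA·x / ΣA = 2.696296 cm.
Transfer each piece to the centroidal y-axis using Ī + A·d² with d = x − 2.696296:
  web: d = -2.296296 cm → contributes +55.39362 cm⁴
  top flange (beyond web): d = 1.203704 cm → contributes +46.15018 cm⁴
  bottom flange (beyond web): d = 1.203704 cm → contributes +46.15018 cm⁴
Total I = 147.694 cm⁴.

Iy ≈ 147.69 cm⁴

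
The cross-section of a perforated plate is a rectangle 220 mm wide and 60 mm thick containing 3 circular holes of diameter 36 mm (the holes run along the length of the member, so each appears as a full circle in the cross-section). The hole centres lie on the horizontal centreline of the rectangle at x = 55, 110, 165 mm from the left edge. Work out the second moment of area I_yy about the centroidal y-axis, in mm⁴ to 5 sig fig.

I_yy ≈ 4.6835 × 10⁷ mm⁴

Split into non-overlapping primitives; take the origin at the lower-left of the bounding box.
Plate: 220 × 60, A = 13 200 mm², x = 110 mm, Ī = 53 240 000 mm⁴.
Hole 1 (subtracted): ⌀36, A = 1017.876 mm², x = 55 mm, Ī = 82447.96 mm⁴.
Hole 2 (subtracted): ⌀36, A = 1017.876 mm², x = 110 mm, Ī = 82447.96 mm⁴.
Hole 3 (subtracted): ⌀36, A = 1017.876 mm², x = 165 mm, Ī = 82447.96 mm⁴.
By symmetry the centroid is at mid-width, x̄ = 110 mm.
Transfer each piece to the centroidal y-axis using Ī + A·d² with d = x − 110:
  plate: d = 0 mm → contributes +53 240 000 mm⁴
  hole 1: d = -55 mm → contributes −3 161 523 mm⁴
  hole 2: d = 0 mm → contributes −82447.96 mm⁴
  hole 3: d = 55 mm → contributes −3 161 523 mm⁴
Total I = 46 834 506 mm⁴.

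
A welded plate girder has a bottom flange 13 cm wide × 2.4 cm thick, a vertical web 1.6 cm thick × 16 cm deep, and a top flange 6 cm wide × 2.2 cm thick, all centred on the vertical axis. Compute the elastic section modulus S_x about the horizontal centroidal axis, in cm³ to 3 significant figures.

Split into non-overlapping primitives; take the origin at the lower-left of the bounding box.
Bottom plate: 13 × 2.4, A = 31.2 cm², y = 1.2 cm, Ī = 14.976 cm⁴.
Web plate: 1.6 × 16, A = 25.6 cm², y = 10.4 cm, Ī = 546.13 cm⁴.
Top plate: 6 × 2.2, A = 13.2 cm², y = 19.5 cm, Ī = 5.324 cm⁴.
Centroid: ȳ = ΣA·y / ΣA = 8.0154 cm.
Transfer each piece to the horizontal centroidal axis using Ī + A·d² with d = y − 8.0154:
  bottom plate: d = -6.8154 cm → contributes +1464.2 cm⁴
  web plate: d = 2.3846 cm → contributes +691.7 cm⁴
  top plate: d = 11.485 cm → contributes +1746.3 cm⁴
Total I = 3902.3 cm⁴.
Extreme fibre distance c = 12.585 cm; S = I/c = 310.08 cm³.

S_x ≈ 310 cm³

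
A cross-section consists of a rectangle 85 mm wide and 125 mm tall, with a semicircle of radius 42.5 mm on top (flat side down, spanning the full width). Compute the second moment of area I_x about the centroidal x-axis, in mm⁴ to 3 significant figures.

I_x ≈ 2.87 × 10⁷ mm⁴

Treat the section as a set of non-overlapping primitives; coordinates are from the bounding-box lower-left.
Rectangular body: 85 × 125, A = 10 625 mm², y = 62.5 mm, Ī = 13 834 635 mm⁴.
Semicircular cap: semicircle r = 42.5, A = 2837.3 mm², y = 143.04 mm, Ī = 358 086 mm⁴.
Centroid: ȳ = ΣA·y / ΣA = 79.474 mm.
Transfer each piece to the centroidal x-axis using Ī + A·d² with d = y − 79.474:
  rectangular body: d = -16.974 mm → contributes +16 895 795 mm⁴
  semicircular cap: d = 63.564 mm → contributes +11 821 585 mm⁴
Total I = 28 717 380 mm⁴.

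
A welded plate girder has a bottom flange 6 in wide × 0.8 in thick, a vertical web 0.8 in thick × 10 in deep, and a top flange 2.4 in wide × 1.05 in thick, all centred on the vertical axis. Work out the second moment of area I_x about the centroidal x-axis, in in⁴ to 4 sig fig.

Split into non-overlapping primitives; take the origin at the lower-left of the bounding box.
Bottom plate: 6 × 0.8, A = 4.8 in², y = 0.4 in, Ī = 0.256 in⁴.
Web plate: 0.8 × 10, A = 8 in², y = 5.8 in, Ī = 66.6667 in⁴.
Top plate: 2.4 × 1.05, A = 2.52 in², y = 11.325 in, Ī = 0.231525 in⁴.
Centroid: ȳ = ΣA·y / ΣA = 5.01691 in.
Transfer each piece to the centroidal x-axis using Ī + A·d² with d = y − 5.01691:
  bottom plate: d = -4.61691 in → contributes +102.572 in⁴
  web plate: d = 0.783094 in → contributes +71.5726 in⁴
  top plate: d = 6.30809 in → contributes +100.507 in⁴
Total I = 274.652 in⁴.

I_x ≈ 274.7 in⁴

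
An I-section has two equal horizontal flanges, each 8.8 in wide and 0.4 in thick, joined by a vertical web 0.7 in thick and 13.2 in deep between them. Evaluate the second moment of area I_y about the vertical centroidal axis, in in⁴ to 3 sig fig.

I_y ≈ 45.8 in⁴

Decompose the section into non-overlapping parts with the origin at the bottom-left of its bounding rectangle.
Bottom flange: 8.8 × 0.4, A = 3.52 in², x = 4.4 in, Ī = 22.716 in⁴.
Web: 0.7 × 13.2, A = 9.24 in², x = 4.4 in, Ī = 0.3773 in⁴.
Top flange: 8.8 × 0.4, A = 3.52 in², x = 4.4 in, Ī = 22.716 in⁴.
By symmetry the centroid is at mid-width, x̄ = 4.4 in.
All pieces are centred on the vertical centroidal axis, so I = ΣĪ = 45.809 in⁴.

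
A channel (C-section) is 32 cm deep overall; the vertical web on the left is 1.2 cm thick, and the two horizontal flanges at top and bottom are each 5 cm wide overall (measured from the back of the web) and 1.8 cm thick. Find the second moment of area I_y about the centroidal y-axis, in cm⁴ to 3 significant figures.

Treat the section as a set of non-overlapping primitives; coordinates are from the bounding-box lower-left.
Web: 1.2 × 32, A = 38.4 cm², x = 0.6 cm, Ī = 4.608 cm⁴.
Top flange (beyond web): 3.8 × 1.8, A = 6.84 cm², x = 3.1 cm, Ī = 8.2308 cm⁴.
Bottom flange (beyond web): 3.8 × 1.8, A = 6.84 cm², x = 3.1 cm, Ī = 8.2308 cm⁴.
Centroid: x̄ = ΣA·x / ΣA = 1.2567 cm.
Transfer each piece to the centroidal y-axis using Ī + A·d² with d = x − 1.2567:
  web: d = -0.65668 cm → contributes +21.167 cm⁴
  top flange (beyond web): d = 1.8433 cm → contributes +31.472 cm⁴
  bottom flange (beyond web): d = 1.8433 cm → contributes +31.472 cm⁴
Total I = 84.111 cm⁴.

I_y ≈ 84.1 cm⁴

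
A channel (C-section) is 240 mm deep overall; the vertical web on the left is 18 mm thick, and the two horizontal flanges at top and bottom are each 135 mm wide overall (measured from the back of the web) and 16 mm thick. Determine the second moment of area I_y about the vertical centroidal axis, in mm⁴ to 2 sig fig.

I_y ≈ 1.4 × 10⁷ mm⁴

Break the section into simple shapes (no overlaps), measuring from the bottom-left corner of the bounding box.
Web: 18 × 240, A = 4 320 mm², x = 9 mm, Ī = 116 640 mm⁴.
Top flange (beyond web): 117 × 16, A = 1 872 mm², x = 76.5 mm, Ī = 2 135 484 mm⁴.
Bottom flange (beyond web): 117 × 16, A = 1 872 mm², x = 76.5 mm, Ī = 2 135 484 mm⁴.
Centroid: x̄ = ΣA·x / ΣA = 40.34 mm.
Transfer each piece to the vertical centroidal axis using Ī + A·d² with d = x − 40.34:
  web: d = -31.34 mm → contributes +4 359 532 mm⁴
  top flange (beyond web): d = 36.16 mm → contributes +4 583 306 mm⁴
  bottom flange (beyond web): d = 36.16 mm → contributes +4 583 306 mm⁴
Total I = 13 526 144 mm⁴.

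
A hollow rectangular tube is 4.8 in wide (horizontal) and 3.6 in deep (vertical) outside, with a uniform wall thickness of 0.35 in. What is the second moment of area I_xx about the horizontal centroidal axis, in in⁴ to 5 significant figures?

I_xx ≈ 10.329 in⁴

Decompose the section into non-overlapping parts with the origin at the bottom-left of its bounding rectangle.
Outer rectangle: 4.8 × 3.6, A = 17.28 in², y = 1.8 in, Ī = 18.6624 in⁴.
Inner void (subtracted): 4.1 × 2.9, A = 11.89 in², y = 1.8 in, Ī = 8.332908 in⁴.
By symmetry the centroid is at mid-height, ȳ = 1.8 in.
All pieces are centred on the horizontal centroidal axis, so I = ΣĪ (holes subtracted) = 10.32949 in⁴.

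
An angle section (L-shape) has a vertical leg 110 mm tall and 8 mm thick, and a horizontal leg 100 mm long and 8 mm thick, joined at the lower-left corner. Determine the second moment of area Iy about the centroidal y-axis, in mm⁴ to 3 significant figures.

Iy ≈ 1.53 × 10⁶ mm⁴

Treat the section as a set of non-overlapping primitives; coordinates are from the bounding-box lower-left.
Vertical leg: 8 × 110, A = 880 mm², x = 4 mm, Ī = 4693.3 mm⁴.
Horizontal leg (remainder): 92 × 8, A = 736 mm², x = 54 mm, Ī = 519 125 mm⁴.
Centroid: x̄ = ΣA·x / ΣA = 26.772 mm.
Transfer each piece to the centroidal y-axis using Ī + A·d² with d = x − 26.772:
  vertical leg: d = -22.772 mm → contributes +461 041 mm⁴
  horizontal leg (remainder): d = 27.228 mm → contributes +1 064 758 mm⁴
Total I = 1 525 799 mm⁴.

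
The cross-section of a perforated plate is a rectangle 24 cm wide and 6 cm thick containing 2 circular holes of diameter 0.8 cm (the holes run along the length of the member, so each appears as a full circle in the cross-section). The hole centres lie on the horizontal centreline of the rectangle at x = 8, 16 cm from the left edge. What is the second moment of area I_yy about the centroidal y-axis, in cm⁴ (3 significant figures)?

Decompose the section into non-overlapping parts with the origin at the bottom-left of its bounding rectangle.
Plate: 24 × 6, A = 144 cm², x = 12 cm, Ī = 6 912 cm⁴.
Hole 1 (subtracted): ⌀0.8, A = 0.50265 cm², x = 8 cm, Ī = 0.020106 cm⁴.
Hole 2 (subtracted): ⌀0.8, A = 0.50265 cm², x = 16 cm, Ī = 0.020106 cm⁴.
By symmetry the centroid is at mid-width, x̄ = 12 cm.
Transfer each piece to the centroidal y-axis using Ī + A·d² with d = x − 12:
  plate: d = 0 cm → contributes +6 912 cm⁴
  hole 1: d = -4 cm → contributes −8.0626 cm⁴
  hole 2: d = 4 cm → contributes −8.0626 cm⁴
Total I = 6895.9 cm⁴.

I_yy ≈ 6900 cm⁴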